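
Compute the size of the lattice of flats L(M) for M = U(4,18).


Flats of U(4,18): every subset of size < 4 is a flat, plus E itself.
Count = C(18,0) + C(18,1) + C(18,2) + C(18,3) + 1
     = 1 + 18 + 153 + 816 + 1
     = 989.

989


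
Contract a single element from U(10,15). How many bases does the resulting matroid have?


Contracting e from U(10,15) gives U(9,14).
Bases of U(9,14) = C(14,9) = 2002.

2002


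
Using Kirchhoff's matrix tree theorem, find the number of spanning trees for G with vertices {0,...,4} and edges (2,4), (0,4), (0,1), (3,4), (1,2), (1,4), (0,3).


By Kirchhoff's matrix tree theorem, the number of spanning trees equals
the determinant of any cofactor of the Laplacian matrix L.
G has 5 vertices and 7 edges.
Computing the (4 x 4) cofactor determinant gives 21.

21


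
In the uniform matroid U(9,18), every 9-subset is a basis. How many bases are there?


Bases of U(9,18) are all 9-element subsets of the 18-element ground set.
Number of bases = C(18,9).
C(18,9) = 18! / (9! * 9!) = 48620.

48620


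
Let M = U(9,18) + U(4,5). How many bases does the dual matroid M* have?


(M1+M2)* = M1* + M2*.
M1* = U(9,18), bases: C(18,9) = 48620.
M2* = U(1,5), bases: C(5,1) = 5.
|B(M*)| = 48620 * 5 = 243100.

243100


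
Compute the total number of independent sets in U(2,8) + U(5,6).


For a direct sum, |I(M1+M2)| = |I(M1)| * |I(M2)|.
|I(U(2,8))| = sum C(8,k) for k=0..2 = 37.
|I(U(5,6))| = sum C(6,k) for k=0..5 = 63.
Total = 37 * 63 = 2331.

2331


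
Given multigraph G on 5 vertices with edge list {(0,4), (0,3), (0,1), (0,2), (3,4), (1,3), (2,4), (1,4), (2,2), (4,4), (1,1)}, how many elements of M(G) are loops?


In a graphic matroid, a loop is a self-loop edge (u,u) with rank 0.
Examining all 11 edges for self-loops...
Self-loops found: (2,2), (4,4), (1,1)
Number of loops = 3.

3


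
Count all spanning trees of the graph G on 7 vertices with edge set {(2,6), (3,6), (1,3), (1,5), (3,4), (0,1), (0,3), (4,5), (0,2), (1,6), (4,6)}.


By Kirchhoff's matrix tree theorem, the number of spanning trees equals
the determinant of any cofactor of the Laplacian matrix L.
G has 7 vertices and 11 edges.
Computing the (6 x 6) cofactor determinant gives 176.

176


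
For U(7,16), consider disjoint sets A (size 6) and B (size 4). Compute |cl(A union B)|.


|A union B| = 6 + 4 = 10 (disjoint).
In U(7,16), cl(S) = S if |S| < 7, else cl(S) = E.
Since 10 >= 7, cl(A union B) = E.
|cl(A union B)| = 16.

16


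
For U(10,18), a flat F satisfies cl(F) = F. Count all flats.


Flats of U(10,18): every subset of size < 10 is a flat, plus E itself.
Count = C(18,0) + C(18,1) + C(18,2) + C(18,3) + C(18,4) + C(18,5) + C(18,6) + C(18,7) + C(18,8) + C(18,9) + 1
     = 1 + 18 + 153 + 816 + 3060 + 8568 + 18564 + 31824 + 43758 + 48620 + 1
     = 155383.

155383


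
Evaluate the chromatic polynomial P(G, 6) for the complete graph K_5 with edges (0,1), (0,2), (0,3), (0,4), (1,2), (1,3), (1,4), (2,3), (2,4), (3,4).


P(K_5, k) = k(k-1)(k-2)...(k-4).
P(6) = (6) * (5) * (4) * (3) * (2) = 720.

720


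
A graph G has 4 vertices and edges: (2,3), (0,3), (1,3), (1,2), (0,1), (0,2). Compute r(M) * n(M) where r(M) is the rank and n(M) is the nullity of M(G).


r(M) = |V| - c = 4 - 1 = 3.
nullity = |E| - r(M) = 6 - 3 = 3.
Product = 3 * 3 = 9.

9


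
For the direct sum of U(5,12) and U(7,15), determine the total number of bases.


Bases of a direct sum M1 + M2: |B| = |B(M1)| * |B(M2)|.
|B(U(5,12))| = C(12,5) = 792.
|B(U(7,15))| = C(15,7) = 6435.
Total bases = 792 * 6435 = 5096520.

5096520


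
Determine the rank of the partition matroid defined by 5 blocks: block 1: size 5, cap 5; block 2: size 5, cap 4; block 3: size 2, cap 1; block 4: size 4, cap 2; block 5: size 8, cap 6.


Rank of a partition matroid = sum of min(|Si|, ci) for each block.
= min(5,5) + min(5,4) + min(2,1) + min(4,2) + min(8,6)
= 5 + 4 + 1 + 2 + 6
= 18.

18


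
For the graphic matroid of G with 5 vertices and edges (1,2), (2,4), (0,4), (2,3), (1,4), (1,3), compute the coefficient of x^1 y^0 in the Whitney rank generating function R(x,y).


R(x,y) = sum over A in 2^E of x^(r(E)-r(A)) * y^(|A|-r(A)).
G has 5 vertices, 6 edges. r(E) = 4.
Enumerate all 2^6 = 64 subsets.
Count subsets with r(E)-r(A)=1 and |A|-r(A)=0: 18.

18


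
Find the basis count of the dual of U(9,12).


The dual of U(r,n) is U(n-r, n) = U(3,12).
Bases of U(3,12) are all (3)-element subsets.
|B(M*)| = C(12,3) = 12! / (3! * 9!) = 220.

220


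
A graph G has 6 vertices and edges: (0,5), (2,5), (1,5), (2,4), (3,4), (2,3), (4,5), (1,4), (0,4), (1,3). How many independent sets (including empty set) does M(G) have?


An independent set in a graphic matroid is an acyclic edge subset.
G has 6 vertices and 10 edges.
Enumerate all 2^10 = 1024 subsets, checking for acyclicity.
Total independent sets = 450.

450


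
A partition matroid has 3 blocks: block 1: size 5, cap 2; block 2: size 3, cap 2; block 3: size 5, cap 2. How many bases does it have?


A basis picks exactly ci elements from block i.
Number of bases = product of C(|Si|, ci).
= C(5,2) * C(3,2) * C(5,2)
= 10 * 3 * 10
= 300.

300


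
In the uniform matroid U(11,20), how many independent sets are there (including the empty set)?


Independent sets of U(11,20) are all subsets of size <= 11.
Count = (20 choose 0) + (20 choose 1) + (20 choose 2) + (20 choose 3) + (20 choose 4) + (20 choose 5) + (20 choose 6) + (20 choose 7) + (20 choose 8) + (20 choose 9) + (20 choose 10) + (20 choose 11)
     = 1 + 20 + 190 + 1140 + 4845 + 15504 + 38760 + 77520 + 125970 + 167960 + 184756 + 167960
     = 784626.

784626


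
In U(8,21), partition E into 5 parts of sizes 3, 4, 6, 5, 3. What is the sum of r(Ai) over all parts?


r(Ai) = min(|Ai|, 8) for each part.
Sum = min(3,8) + min(4,8) + min(6,8) + min(5,8) + min(3,8)
    = 3 + 4 + 6 + 5 + 3
    = 21.

21


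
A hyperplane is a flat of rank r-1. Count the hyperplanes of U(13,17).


Hyperplanes of U(13,17) are flats of rank 12.
In a uniform matroid, these are exactly the (12)-element subsets.
Count = (17 choose 12) = 6188.

6188


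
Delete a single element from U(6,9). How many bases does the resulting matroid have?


Deleting e from U(6,9) gives U(6,8) since n > r.
Bases of U(6,8) = C(8,6) = 28.

28


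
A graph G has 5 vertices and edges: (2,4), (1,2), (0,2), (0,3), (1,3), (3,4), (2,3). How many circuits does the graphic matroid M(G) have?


A circuit in a graphic matroid = edge set of a simple cycle.
G has 5 vertices and 7 edges.
Enumerating all minimal edge subsets forming cycles...
Total circuits found: 6.

6


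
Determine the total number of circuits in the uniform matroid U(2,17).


In U(2,17), circuits are the (3)-element subsets.
Any set of 3 elements is dependent, and removing any one element gives
an independent set of size 2, so it is a minimal dependent set.
Number of circuits = (17 choose 3) = 680.

680


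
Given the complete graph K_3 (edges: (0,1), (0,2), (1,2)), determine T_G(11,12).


T(K_3; x,y) = x^2 + x + y.
T(11,12) = 121 + 11 + 12 = 144.

144


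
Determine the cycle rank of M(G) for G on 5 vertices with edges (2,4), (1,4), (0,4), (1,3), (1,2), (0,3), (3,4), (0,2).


Cycle rank (nullity) = |E| - r(M) = |E| - (|V| - c).
|E| = 8, |V| = 5, c = 1.
Nullity = 8 - (5 - 1) = 8 - 4 = 4.

4


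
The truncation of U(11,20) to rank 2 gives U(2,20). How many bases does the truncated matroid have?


Truncating U(11,20) to rank 2 gives U(2,20).
Bases of U(2,20) are all 2-element subsets of 20 elements.
Number of bases = (20 choose 2) = 190.

190


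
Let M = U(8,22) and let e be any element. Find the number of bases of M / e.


Contracting e from U(8,22) gives U(7,21).
Bases of U(7,21) = C(21,7) = 116280.

116280


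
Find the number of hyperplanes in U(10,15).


Hyperplanes of U(10,15) are flats of rank 9.
In a uniform matroid, these are exactly the (9)-element subsets.
Count = C(15,9) = 5005.

5005


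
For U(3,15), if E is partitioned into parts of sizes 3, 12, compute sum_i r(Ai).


r(Ai) = min(|Ai|, 3) for each part.
Sum = min(3,3) + min(12,3)
    = 3 + 3
    = 6.

6


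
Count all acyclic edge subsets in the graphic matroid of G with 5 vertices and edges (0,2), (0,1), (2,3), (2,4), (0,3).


An independent set in a graphic matroid is an acyclic edge subset.
G has 5 vertices and 5 edges.
Enumerate all 2^5 = 32 subsets, checking for acyclicity.
Total independent sets = 28.

28


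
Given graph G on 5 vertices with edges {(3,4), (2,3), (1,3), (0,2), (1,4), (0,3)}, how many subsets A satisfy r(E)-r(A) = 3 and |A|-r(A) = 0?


R(x,y) = sum over A in 2^E of x^(r(E)-r(A)) * y^(|A|-r(A)).
G has 5 vertices, 6 edges. r(E) = 4.
Enumerate all 2^6 = 64 subsets.
Count subsets with r(E)-r(A)=3 and |A|-r(A)=0: 6.

6


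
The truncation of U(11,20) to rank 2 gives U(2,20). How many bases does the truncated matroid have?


Truncating U(11,20) to rank 2 gives U(2,20).
Bases of U(2,20) are all 2-element subsets of 20 elements.
Number of bases = C(20,2) = (20 * 19) / (1 * 2) = 190.

190


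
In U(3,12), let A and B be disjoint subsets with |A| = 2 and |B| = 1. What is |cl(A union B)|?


|A union B| = 2 + 1 = 3 (disjoint).
In U(3,12), cl(S) = S if |S| < 3, else cl(S) = E.
Since 3 >= 3, cl(A union B) = E.
|cl(A union B)| = 12.

12


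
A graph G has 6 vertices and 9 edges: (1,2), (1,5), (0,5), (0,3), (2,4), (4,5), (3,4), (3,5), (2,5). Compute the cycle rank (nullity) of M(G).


Cycle rank (nullity) = |E| - r(M) = |E| - (|V| - c).
|E| = 9, |V| = 6, c = 1.
Nullity = 9 - (6 - 1) = 9 - 5 = 4.

4


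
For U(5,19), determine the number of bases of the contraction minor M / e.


Contracting e from U(5,19) gives U(4,18).
Bases of U(4,18) = C(18,4) = (18 * 17 * 16 * 15) / (1 * 2 * 3 * 4) = 3060.

3060


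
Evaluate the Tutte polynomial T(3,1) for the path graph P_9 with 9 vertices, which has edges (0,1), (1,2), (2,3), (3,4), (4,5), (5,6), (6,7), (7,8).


A path on 9 vertices is a tree with 8 edges.
T(x,y) = x^(8) for any tree.
T(3,1) = 3^8 = 6561.

6561


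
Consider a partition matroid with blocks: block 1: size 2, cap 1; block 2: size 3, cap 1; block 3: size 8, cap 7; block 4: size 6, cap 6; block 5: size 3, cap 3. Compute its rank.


Rank of a partition matroid = sum of min(|Si|, ci) for each block.
= min(2,1) + min(3,1) + min(8,7) + min(6,6) + min(3,3)
= 1 + 1 + 7 + 6 + 3
= 18.

18


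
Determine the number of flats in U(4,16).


Flats of U(4,16): every subset of size < 4 is a flat, plus E itself.
Count = (16 choose 0) + (16 choose 1) + (16 choose 2) + (16 choose 3) + 1
     = 1 + 16 + 120 + 560 + 1
     = 698.

698


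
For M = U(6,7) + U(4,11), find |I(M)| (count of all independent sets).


For a direct sum, |I(M1+M2)| = |I(M1)| * |I(M2)|.
|I(U(6,7))| = sum C(7,k) for k=0..6 = 127.
|I(U(4,11))| = sum C(11,k) for k=0..4 = 562.
Total = 127 * 562 = 71374.

71374


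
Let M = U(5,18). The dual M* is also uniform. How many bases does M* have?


The dual of U(r,n) is U(n-r, n) = U(13,18).
Bases of U(13,18) are all (13)-element subsets.
|B(M*)| = C(18,13) = 8568.

8568


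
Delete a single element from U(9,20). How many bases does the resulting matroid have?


Deleting e from U(9,20) gives U(9,19) since n > r.
Bases of U(9,19) = (19 choose 9) = 92378.

92378


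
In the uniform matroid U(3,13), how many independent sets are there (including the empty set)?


Independent sets of U(3,13) are all subsets of size <= 3.
Count = C(13,0) + C(13,1) + C(13,2) + C(13,3)
     = 1 + 13 + 78 + 286
     = 378.

378


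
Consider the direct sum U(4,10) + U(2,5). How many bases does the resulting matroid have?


Bases of a direct sum M1 + M2: |B| = |B(M1)| * |B(M2)|.
|B(U(4,10))| = C(10,4) = 210.
|B(U(2,5))| = C(5,2) = 10.
Total bases = 210 * 10 = 2100.

2100


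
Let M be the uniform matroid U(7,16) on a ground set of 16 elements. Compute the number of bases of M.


Bases of U(7,16) are all 7-element subsets of the 16-element ground set.
Number of bases = C(16,7).
C(16,7) = 11440.

11440


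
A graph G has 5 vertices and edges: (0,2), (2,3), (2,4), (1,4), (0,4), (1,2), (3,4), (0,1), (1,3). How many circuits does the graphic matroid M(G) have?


A circuit in a graphic matroid = edge set of a simple cycle.
G has 5 vertices and 9 edges.
Enumerating all minimal edge subsets forming cycles...
Total circuits found: 22.

22


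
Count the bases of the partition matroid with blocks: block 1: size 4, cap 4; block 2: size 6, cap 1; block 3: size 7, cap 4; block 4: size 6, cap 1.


A basis picks exactly ci elements from block i.
Number of bases = product of C(|Si|, ci).
= C(4,4) * C(6,1) * C(7,4) * C(6,1)
= 1 * 6 * 35 * 6
= 1260.

1260


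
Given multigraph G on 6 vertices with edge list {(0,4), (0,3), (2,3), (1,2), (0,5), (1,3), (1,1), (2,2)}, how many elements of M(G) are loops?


In a graphic matroid, a loop is a self-loop edge (u,u) with rank 0.
Examining all 8 edges for self-loops...
Self-loops found: (1,1), (2,2)
Number of loops = 2.

2


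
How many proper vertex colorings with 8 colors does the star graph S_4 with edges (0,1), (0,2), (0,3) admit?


P(tree, k) = k * (k-1)^(3) for any tree on 4 vertices.
P(8) = 8 * 7^3 = 8 * 343 = 2744.

2744


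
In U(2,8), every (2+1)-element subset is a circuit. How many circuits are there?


In U(2,8), circuits are the (3)-element subsets.
Any set of 3 elements is dependent, and removing any one element gives
an independent set of size 2, so it is a minimal dependent set.
Number of circuits = C(8,3) = 8! / (3! * 5!) = 56.

56


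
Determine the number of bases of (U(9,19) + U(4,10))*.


(M1+M2)* = M1* + M2*.
M1* = U(10,19), bases: C(19,10) = 92378.
M2* = U(6,10), bases: C(10,6) = 210.
|B(M*)| = 92378 * 210 = 19399380.

19399380


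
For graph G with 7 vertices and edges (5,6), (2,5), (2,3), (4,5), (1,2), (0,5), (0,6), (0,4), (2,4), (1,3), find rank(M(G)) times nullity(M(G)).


r(M) = |V| - c = 7 - 1 = 6.
nullity = |E| - r(M) = 10 - 6 = 4.
Product = 6 * 4 = 24.

24


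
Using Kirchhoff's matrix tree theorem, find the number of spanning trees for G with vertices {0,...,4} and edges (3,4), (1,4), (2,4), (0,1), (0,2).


By Kirchhoff's matrix tree theorem, the number of spanning trees equals
the determinant of any cofactor of the Laplacian matrix L.
G has 5 vertices and 5 edges.
Computing the (4 x 4) cofactor determinant gives 4.

4


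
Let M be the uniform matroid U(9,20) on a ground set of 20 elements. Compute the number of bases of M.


Bases of U(9,20) are all 9-element subsets of the 20-element ground set.
Number of bases = C(20,9).
C(20,9) = 20! / (9! * 11!) = 167960.

167960


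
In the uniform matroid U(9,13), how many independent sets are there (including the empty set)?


Independent sets of U(9,13) are all subsets of size <= 9.
Count = (13 choose 0) + (13 choose 1) + (13 choose 2) + (13 choose 3) + (13 choose 4) + (13 choose 5) + (13 choose 6) + (13 choose 7) + (13 choose 8) + (13 choose 9)
     = 1 + 13 + 78 + 286 + 715 + 1287 + 1716 + 1716 + 1287 + 715
     = 7814.

7814


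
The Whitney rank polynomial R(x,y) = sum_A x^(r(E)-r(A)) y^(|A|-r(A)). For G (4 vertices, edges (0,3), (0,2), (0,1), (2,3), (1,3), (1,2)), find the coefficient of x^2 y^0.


R(x,y) = sum over A in 2^E of x^(r(E)-r(A)) * y^(|A|-r(A)).
G has 4 vertices, 6 edges. r(E) = 3.
Enumerate all 2^6 = 64 subsets.
Count subsets with r(E)-r(A)=2 and |A|-r(A)=0: 6.

6


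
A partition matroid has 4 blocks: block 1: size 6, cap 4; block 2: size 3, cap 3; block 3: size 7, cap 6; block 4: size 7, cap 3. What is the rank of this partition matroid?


Rank of a partition matroid = sum of min(|Si|, ci) for each block.
= min(6,4) + min(3,3) + min(7,6) + min(7,3)
= 4 + 3 + 6 + 3
= 16.

16


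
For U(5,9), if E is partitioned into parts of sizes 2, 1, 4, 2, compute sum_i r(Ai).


r(Ai) = min(|Ai|, 5) for each part.
Sum = min(2,5) + min(1,5) + min(4,5) + min(2,5)
    = 2 + 1 + 4 + 2
    = 9.

9


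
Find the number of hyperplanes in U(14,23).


Hyperplanes of U(14,23) are flats of rank 13.
In a uniform matroid, these are exactly the (13)-element subsets.
Count = (23 choose 13) = 1144066.

1144066


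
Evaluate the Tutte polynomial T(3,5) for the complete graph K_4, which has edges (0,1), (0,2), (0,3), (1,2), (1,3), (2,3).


T(K_4; x,y) = x^3 + 3x^2 + 4xy + 2x + y^3 + 3y^2 + 2y.
Substituting x=3, y=5:
= 27 + 27 + 60 + 6 + 125 + 75 + 10
= 330.

330


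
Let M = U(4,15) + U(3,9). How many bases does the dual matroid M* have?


(M1+M2)* = M1* + M2*.
M1* = U(11,15), bases: C(15,11) = 1365.
M2* = U(6,9), bases: C(9,6) = 84.
|B(M*)| = 1365 * 84 = 114660.

114660


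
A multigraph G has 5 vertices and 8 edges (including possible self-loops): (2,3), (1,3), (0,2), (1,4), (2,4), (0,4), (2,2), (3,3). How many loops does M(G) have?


In a graphic matroid, a loop is a self-loop edge (u,u) with rank 0.
Examining all 8 edges for self-loops...
Self-loops found: (2,2), (3,3)
Number of loops = 2.

2


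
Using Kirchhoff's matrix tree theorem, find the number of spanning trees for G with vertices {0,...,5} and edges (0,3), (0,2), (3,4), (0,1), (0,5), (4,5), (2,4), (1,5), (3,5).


By Kirchhoff's matrix tree theorem, the number of spanning trees equals
the determinant of any cofactor of the Laplacian matrix L.
G has 6 vertices and 9 edges.
Computing the (5 x 5) cofactor determinant gives 61.

61


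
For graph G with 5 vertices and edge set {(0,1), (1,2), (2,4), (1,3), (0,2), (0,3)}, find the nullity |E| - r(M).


Cycle rank (nullity) = |E| - r(M) = |E| - (|V| - c).
|E| = 6, |V| = 5, c = 1.
Nullity = 6 - (5 - 1) = 6 - 4 = 2.

2


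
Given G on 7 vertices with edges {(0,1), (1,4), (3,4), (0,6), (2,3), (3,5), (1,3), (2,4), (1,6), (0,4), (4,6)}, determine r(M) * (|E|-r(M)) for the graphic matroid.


r(M) = |V| - c = 7 - 1 = 6.
nullity = |E| - r(M) = 11 - 6 = 5.
Product = 6 * 5 = 30.

30


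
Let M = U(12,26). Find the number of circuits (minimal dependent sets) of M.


In U(12,26), circuits are the (13)-element subsets.
Any set of 13 elements is dependent, and removing any one element gives
an independent set of size 12, so it is a minimal dependent set.
Number of circuits = C(26,13) = 10400600.

10400600


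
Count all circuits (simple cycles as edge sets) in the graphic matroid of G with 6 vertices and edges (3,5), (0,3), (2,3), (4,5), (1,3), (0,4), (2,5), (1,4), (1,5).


A circuit in a graphic matroid = edge set of a simple cycle.
G has 6 vertices and 9 edges.
Enumerating all minimal edge subsets forming cycles...
Total circuits found: 12.

12


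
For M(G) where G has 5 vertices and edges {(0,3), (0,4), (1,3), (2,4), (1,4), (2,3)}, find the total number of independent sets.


An independent set in a graphic matroid is an acyclic edge subset.
G has 5 vertices and 6 edges.
Enumerate all 2^6 = 64 subsets, checking for acyclicity.
Total independent sets = 54.

54


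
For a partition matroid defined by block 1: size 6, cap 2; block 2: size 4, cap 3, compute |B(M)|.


A basis picks exactly ci elements from block i.
Number of bases = product of C(|Si|, ci).
= C(6,2) * C(4,3)
= 15 * 4
= 60.

60


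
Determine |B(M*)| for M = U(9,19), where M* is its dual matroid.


The dual of U(r,n) is U(n-r, n) = U(10,19).
Bases of U(10,19) are all (10)-element subsets.
|B(M*)| = (19 choose 10) = 92378.

92378


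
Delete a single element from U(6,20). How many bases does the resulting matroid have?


Deleting e from U(6,20) gives U(6,19) since n > r.
Bases of U(6,19) = C(19,6) = 27132.

27132


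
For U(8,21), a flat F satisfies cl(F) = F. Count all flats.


Flats of U(8,21): every subset of size < 8 is a flat, plus E itself.
Count = C(21,0) + C(21,1) + C(21,2) + C(21,3) + C(21,4) + C(21,5) + C(21,6) + C(21,7) + 1
     = 1 + 21 + 210 + 1330 + 5985 + 20349 + 54264 + 116280 + 1
     = 198441.

198441


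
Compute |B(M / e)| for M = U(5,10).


Contracting e from U(5,10) gives U(4,9).
Bases of U(4,9) = C(9,4) = 9! / (4! * 5!) = 126.

126


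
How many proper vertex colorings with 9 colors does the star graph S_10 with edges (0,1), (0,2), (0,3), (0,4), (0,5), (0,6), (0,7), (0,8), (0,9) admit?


P(tree, k) = k * (k-1)^(9) for any tree on 10 vertices.
P(9) = 9 * 8^9 = 9 * 134217728 = 1207959552.

1207959552


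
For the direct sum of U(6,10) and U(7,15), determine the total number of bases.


Bases of a direct sum M1 + M2: |B| = |B(M1)| * |B(M2)|.
|B(U(6,10))| = C(10,6) = 210.
|B(U(7,15))| = C(15,7) = 6435.
Total bases = 210 * 6435 = 1351350.

1351350


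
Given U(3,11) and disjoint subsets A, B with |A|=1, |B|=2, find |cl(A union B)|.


|A union B| = 1 + 2 = 3 (disjoint).
In U(3,11), cl(S) = S if |S| < 3, else cl(S) = E.
Since 3 >= 3, cl(A union B) = E.
|cl(A union B)| = 11.

11


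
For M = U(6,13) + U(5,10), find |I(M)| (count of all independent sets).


For a direct sum, |I(M1+M2)| = |I(M1)| * |I(M2)|.
|I(U(6,13))| = sum C(13,k) for k=0..6 = 4096.
|I(U(5,10))| = sum C(10,k) for k=0..5 = 638.
Total = 4096 * 638 = 2613248.

2613248


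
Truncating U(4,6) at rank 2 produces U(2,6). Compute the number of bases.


Truncating U(4,6) to rank 2 gives U(2,6).
Bases of U(2,6) are all 2-element subsets of 6 elements.
Number of bases = C(6,2) = 6! / (2! * 4!) = 15.

15


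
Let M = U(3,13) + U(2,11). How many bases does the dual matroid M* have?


(M1+M2)* = M1* + M2*.
M1* = U(10,13), bases: C(13,10) = 286.
M2* = U(9,11), bases: C(11,9) = 55.
|B(M*)| = 286 * 55 = 15730.

15730


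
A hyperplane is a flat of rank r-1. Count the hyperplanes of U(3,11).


Hyperplanes of U(3,11) are flats of rank 2.
In a uniform matroid, these are exactly the (2)-element subsets.
Count = (11 choose 2) = 55.

55


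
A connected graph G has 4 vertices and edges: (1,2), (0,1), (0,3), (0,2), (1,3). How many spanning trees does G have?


By Kirchhoff's matrix tree theorem, the number of spanning trees equals
the determinant of any cofactor of the Laplacian matrix L.
G has 4 vertices and 5 edges.
Computing the (3 x 3) cofactor determinant gives 8.

8


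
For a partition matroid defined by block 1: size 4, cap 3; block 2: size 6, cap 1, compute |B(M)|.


A basis picks exactly ci elements from block i.
Number of bases = product of C(|Si|, ci).
= C(4,3) * C(6,1)
= 4 * 6
= 24.

24


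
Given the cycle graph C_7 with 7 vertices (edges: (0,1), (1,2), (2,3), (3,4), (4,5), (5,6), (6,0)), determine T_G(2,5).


T(C_7; x,y) = x + x^2 + ... + x^(6) + y.
T(2,5) = 2^1 + 2^2 + 2^3 + 2^4 + 2^5 + 2^6 + 5
= 2 + 4 + 8 + 16 + 32 + 64 + 5
= 131.

131


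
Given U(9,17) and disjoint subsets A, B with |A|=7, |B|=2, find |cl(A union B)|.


|A union B| = 7 + 2 = 9 (disjoint).
In U(9,17), cl(S) = S if |S| < 9, else cl(S) = E.
Since 9 >= 9, cl(A union B) = E.
|cl(A union B)| = 17.

17


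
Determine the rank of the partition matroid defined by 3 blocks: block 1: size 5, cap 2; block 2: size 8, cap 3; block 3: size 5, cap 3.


Rank of a partition matroid = sum of min(|Si|, ci) for each block.
= min(5,2) + min(8,3) + min(5,3)
= 2 + 3 + 3
= 8.

8


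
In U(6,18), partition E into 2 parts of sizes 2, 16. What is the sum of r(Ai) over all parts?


r(Ai) = min(|Ai|, 6) for each part.
Sum = min(2,6) + min(16,6)
    = 2 + 6
    = 8.

8


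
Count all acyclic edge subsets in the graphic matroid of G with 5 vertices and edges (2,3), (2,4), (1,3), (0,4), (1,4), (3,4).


An independent set in a graphic matroid is an acyclic edge subset.
G has 5 vertices and 6 edges.
Enumerate all 2^6 = 64 subsets, checking for acyclicity.
Total independent sets = 48.

48


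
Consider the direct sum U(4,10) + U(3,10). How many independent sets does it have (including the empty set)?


For a direct sum, |I(M1+M2)| = |I(M1)| * |I(M2)|.
|I(U(4,10))| = sum C(10,k) for k=0..4 = 386.
|I(U(3,10))| = sum C(10,k) for k=0..3 = 176.
Total = 386 * 176 = 67936.

67936


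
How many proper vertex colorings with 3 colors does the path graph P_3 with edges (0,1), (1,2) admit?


P(P_3, k) = k * (k-1)^(2).
P(3) = 3 * 2^2 = 3 * 4 = 12.

12


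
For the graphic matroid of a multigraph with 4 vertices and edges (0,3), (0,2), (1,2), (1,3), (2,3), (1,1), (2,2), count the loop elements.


In a graphic matroid, a loop is a self-loop edge (u,u) with rank 0.
Examining all 7 edges for self-loops...
Self-loops found: (1,1), (2,2)
Number of loops = 2.

2


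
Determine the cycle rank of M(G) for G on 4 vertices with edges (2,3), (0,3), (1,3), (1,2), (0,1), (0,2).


Cycle rank (nullity) = |E| - r(M) = |E| - (|V| - c).
|E| = 6, |V| = 4, c = 1.
Nullity = 6 - (4 - 1) = 6 - 3 = 3.

3


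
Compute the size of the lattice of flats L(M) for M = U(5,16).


Flats of U(5,16): every subset of size < 5 is a flat, plus E itself.
Count = (16 choose 0) + (16 choose 1) + (16 choose 2) + (16 choose 3) + (16 choose 4) + 1
     = 1 + 16 + 120 + 560 + 1820 + 1
     = 2518.

2518


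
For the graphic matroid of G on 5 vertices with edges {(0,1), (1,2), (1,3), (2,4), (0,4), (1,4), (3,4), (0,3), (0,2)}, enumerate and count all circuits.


A circuit in a graphic matroid = edge set of a simple cycle.
G has 5 vertices and 9 edges.
Enumerating all minimal edge subsets forming cycles...
Total circuits found: 22.

22


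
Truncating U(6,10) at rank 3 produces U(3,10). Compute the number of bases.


Truncating U(6,10) to rank 3 gives U(3,10).
Bases of U(3,10) are all 3-element subsets of 10 elements.
Number of bases = C(10,3) = (10 * 9 * 8) / (1 * 2 * 3) = 120.

120


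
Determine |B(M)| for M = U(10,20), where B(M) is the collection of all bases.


Bases of U(10,20) are all 10-element subsets of the 20-element ground set.
Number of bases = C(20,10).
C(20,10) = 20! / (10! * 10!) = 184756.

184756


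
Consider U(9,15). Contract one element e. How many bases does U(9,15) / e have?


Contracting e from U(9,15) gives U(8,14).
Bases of U(8,14) = (14 choose 8) = 3003.

3003


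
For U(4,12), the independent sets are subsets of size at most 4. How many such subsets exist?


Independent sets of U(4,12) are all subsets of size <= 4.
Count = (12 choose 0) + (12 choose 1) + (12 choose 2) + (12 choose 3) + (12 choose 4)
     = 1 + 12 + 66 + 220 + 495
     = 794.

794


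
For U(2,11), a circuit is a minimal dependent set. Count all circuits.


In U(2,11), circuits are the (3)-element subsets.
Any set of 3 elements is dependent, and removing any one element gives
an independent set of size 2, so it is a minimal dependent set.
Number of circuits = C(11,3) = (11 * 10 * 9) / (1 * 2 * 3) = 165.

165


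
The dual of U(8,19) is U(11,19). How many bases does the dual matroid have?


The dual of U(r,n) is U(n-r, n) = U(11,19).
Bases of U(11,19) are all (11)-element subsets.
|B(M*)| = (19 choose 11) = 75582.

75582


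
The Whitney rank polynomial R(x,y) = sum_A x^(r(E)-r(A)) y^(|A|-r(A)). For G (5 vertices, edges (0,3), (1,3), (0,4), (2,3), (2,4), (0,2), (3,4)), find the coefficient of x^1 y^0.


R(x,y) = sum over A in 2^E of x^(r(E)-r(A)) * y^(|A|-r(A)).
G has 5 vertices, 7 edges. r(E) = 4.
Enumerate all 2^7 = 128 subsets.
Count subsets with r(E)-r(A)=1 and |A|-r(A)=0: 31.

31


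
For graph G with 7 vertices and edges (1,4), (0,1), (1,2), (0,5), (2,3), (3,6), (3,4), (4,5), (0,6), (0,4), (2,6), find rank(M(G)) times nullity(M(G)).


r(M) = |V| - c = 7 - 1 = 6.
nullity = |E| - r(M) = 11 - 6 = 5.
Product = 6 * 5 = 30.

30


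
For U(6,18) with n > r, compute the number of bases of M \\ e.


Deleting e from U(6,18) gives U(6,17) since n > r.
Bases of U(6,17) = C(17,6) = 17! / (6! * 11!) = 12376.

12376


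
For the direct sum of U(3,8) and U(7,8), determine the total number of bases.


Bases of a direct sum M1 + M2: |B| = |B(M1)| * |B(M2)|.
|B(U(3,8))| = C(8,3) = 56.
|B(U(7,8))| = C(8,7) = 8.
Total bases = 56 * 8 = 448.

448


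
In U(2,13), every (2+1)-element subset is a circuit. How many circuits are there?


In U(2,13), circuits are the (3)-element subsets.
Any set of 3 elements is dependent, and removing any one element gives
an independent set of size 2, so it is a minimal dependent set.
Number of circuits = C(13,3) = (13 * 12 * 11) / (1 * 2 * 3) = 286.

286


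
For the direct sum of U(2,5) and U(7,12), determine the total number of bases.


Bases of a direct sum M1 + M2: |B| = |B(M1)| * |B(M2)|.
|B(U(2,5))| = C(5,2) = 10.
|B(U(7,12))| = C(12,7) = 792.
Total bases = 10 * 792 = 7920.

7920


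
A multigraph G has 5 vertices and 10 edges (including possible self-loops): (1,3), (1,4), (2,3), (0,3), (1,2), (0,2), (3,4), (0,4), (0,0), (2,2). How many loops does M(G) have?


In a graphic matroid, a loop is a self-loop edge (u,u) with rank 0.
Examining all 10 edges for self-loops...
Self-loops found: (0,0), (2,2)
Number of loops = 2.

2


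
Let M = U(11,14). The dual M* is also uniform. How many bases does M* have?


The dual of U(r,n) is U(n-r, n) = U(3,14).
Bases of U(3,14) are all (3)-element subsets.
|B(M*)| = (14 choose 3) = 364.

364


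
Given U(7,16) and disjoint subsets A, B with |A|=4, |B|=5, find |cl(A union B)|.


|A union B| = 4 + 5 = 9 (disjoint).
In U(7,16), cl(S) = S if |S| < 7, else cl(S) = E.
Since 9 >= 7, cl(A union B) = E.
|cl(A union B)| = 16.

16


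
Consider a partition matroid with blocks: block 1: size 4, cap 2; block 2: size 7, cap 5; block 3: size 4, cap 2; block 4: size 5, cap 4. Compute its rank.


Rank of a partition matroid = sum of min(|Si|, ci) for each block.
= min(4,2) + min(7,5) + min(4,2) + min(5,4)
= 2 + 5 + 2 + 4
= 13.

13


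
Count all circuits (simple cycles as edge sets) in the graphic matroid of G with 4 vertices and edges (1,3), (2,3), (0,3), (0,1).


A circuit in a graphic matroid = edge set of a simple cycle.
G has 4 vertices and 4 edges.
Enumerating all minimal edge subsets forming cycles...
Total circuits found: 1.

1


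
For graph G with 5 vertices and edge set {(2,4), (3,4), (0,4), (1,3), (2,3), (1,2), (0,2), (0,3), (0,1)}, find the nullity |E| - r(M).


Cycle rank (nullity) = |E| - r(M) = |E| - (|V| - c).
|E| = 9, |V| = 5, c = 1.
Nullity = 9 - (5 - 1) = 9 - 4 = 5.

5


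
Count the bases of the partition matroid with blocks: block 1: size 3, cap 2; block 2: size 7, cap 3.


A basis picks exactly ci elements from block i.
Number of bases = product of C(|Si|, ci).
= C(3,2) * C(7,3)
= 3 * 35
= 105.

105


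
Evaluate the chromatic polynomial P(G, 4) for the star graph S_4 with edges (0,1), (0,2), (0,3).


P(tree, k) = k * (k-1)^(3) for any tree on 4 vertices.
P(4) = 4 * 3^3 = 4 * 27 = 108.

108


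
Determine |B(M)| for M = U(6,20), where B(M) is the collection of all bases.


Bases of U(6,20) are all 6-element subsets of the 20-element ground set.
Number of bases = C(20,6).
C(20,6) = 20! / (6! * 14!) = 38760.

38760


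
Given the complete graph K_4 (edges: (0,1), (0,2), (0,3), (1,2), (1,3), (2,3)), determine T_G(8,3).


T(K_4; x,y) = x^3 + 3x^2 + 4xy + 2x + y^3 + 3y^2 + 2y.
Substituting x=8, y=3:
= 512 + 192 + 96 + 16 + 27 + 27 + 6
= 876.

876


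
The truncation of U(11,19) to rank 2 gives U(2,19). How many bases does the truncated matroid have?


Truncating U(11,19) to rank 2 gives U(2,19).
Bases of U(2,19) are all 2-element subsets of 19 elements.
Number of bases = C(19,2) = 19! / (2! * 17!) = 171.

171


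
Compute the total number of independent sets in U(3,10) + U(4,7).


For a direct sum, |I(M1+M2)| = |I(M1)| * |I(M2)|.
|I(U(3,10))| = sum C(10,k) for k=0..3 = 176.
|I(U(4,7))| = sum C(7,k) for k=0..4 = 99.
Total = 176 * 99 = 17424.

17424


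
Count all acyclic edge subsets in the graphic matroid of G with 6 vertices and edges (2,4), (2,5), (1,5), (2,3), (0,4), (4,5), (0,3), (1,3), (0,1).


An independent set in a graphic matroid is an acyclic edge subset.
G has 6 vertices and 9 edges.
Enumerate all 2^9 = 512 subsets, checking for acyclicity.
Total independent sets = 314.

314


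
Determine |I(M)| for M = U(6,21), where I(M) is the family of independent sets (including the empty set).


Independent sets of U(6,21) are all subsets of size <= 6.
Count = (21 choose 0) + (21 choose 1) + (21 choose 2) + (21 choose 3) + (21 choose 4) + (21 choose 5) + (21 choose 6)
     = 1 + 21 + 210 + 1330 + 5985 + 20349 + 54264
     = 82160.

82160


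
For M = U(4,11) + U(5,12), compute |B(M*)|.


(M1+M2)* = M1* + M2*.
M1* = U(7,11), bases: C(11,7) = 330.
M2* = U(7,12), bases: C(12,7) = 792.
|B(M*)| = 330 * 792 = 261360.

261360


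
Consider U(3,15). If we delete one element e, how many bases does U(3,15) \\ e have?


Deleting e from U(3,15) gives U(3,14) since n > r.
Bases of U(3,14) = (14 choose 3) = 364.

364


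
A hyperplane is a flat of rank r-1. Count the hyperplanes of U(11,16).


Hyperplanes of U(11,16) are flats of rank 10.
In a uniform matroid, these are exactly the (10)-element subsets.
Count = C(16,10) = 16! / (10! * 6!) = 8008.

8008


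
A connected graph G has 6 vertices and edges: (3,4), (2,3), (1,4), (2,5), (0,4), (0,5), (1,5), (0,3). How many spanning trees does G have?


By Kirchhoff's matrix tree theorem, the number of spanning trees equals
the determinant of any cofactor of the Laplacian matrix L.
G has 6 vertices and 8 edges.
Computing the (5 x 5) cofactor determinant gives 35.

35


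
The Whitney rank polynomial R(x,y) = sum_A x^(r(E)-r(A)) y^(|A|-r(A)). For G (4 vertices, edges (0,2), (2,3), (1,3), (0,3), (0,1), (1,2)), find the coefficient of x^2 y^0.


R(x,y) = sum over A in 2^E of x^(r(E)-r(A)) * y^(|A|-r(A)).
G has 4 vertices, 6 edges. r(E) = 3.
Enumerate all 2^6 = 64 subsets.
Count subsets with r(E)-r(A)=2 and |A|-r(A)=0: 6.

6


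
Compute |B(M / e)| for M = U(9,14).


Contracting e from U(9,14) gives U(8,13).
Bases of U(8,13) = C(13,8) = 1287.

1287


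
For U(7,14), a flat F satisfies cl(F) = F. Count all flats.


Flats of U(7,14): every subset of size < 7 is a flat, plus E itself.
Count = (14 choose 0) + (14 choose 1) + (14 choose 2) + (14 choose 3) + (14 choose 4) + (14 choose 5) + (14 choose 6) + 1
     = 1 + 14 + 91 + 364 + 1001 + 2002 + 3003 + 1
     = 6477.

6477


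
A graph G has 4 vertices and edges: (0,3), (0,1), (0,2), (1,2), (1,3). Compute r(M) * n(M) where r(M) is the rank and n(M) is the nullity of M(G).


r(M) = |V| - c = 4 - 1 = 3.
nullity = |E| - r(M) = 5 - 3 = 2.
Product = 3 * 2 = 6.

6


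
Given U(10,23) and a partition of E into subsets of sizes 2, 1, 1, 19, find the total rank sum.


r(Ai) = min(|Ai|, 10) for each part.
Sum = min(2,10) + min(1,10) + min(1,10) + min(19,10)
    = 2 + 1 + 1 + 10
    = 14.

14


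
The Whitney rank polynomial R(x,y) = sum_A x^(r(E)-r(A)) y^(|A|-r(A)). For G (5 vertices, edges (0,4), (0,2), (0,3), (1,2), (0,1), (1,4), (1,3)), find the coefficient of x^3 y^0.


R(x,y) = sum over A in 2^E of x^(r(E)-r(A)) * y^(|A|-r(A)).
G has 5 vertices, 7 edges. r(E) = 4.
Enumerate all 2^7 = 128 subsets.
Count subsets with r(E)-r(A)=3 and |A|-r(A)=0: 7.

7


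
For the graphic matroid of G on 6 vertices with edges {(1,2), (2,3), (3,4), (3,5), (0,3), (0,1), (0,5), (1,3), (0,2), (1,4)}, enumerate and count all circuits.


A circuit in a graphic matroid = edge set of a simple cycle.
G has 6 vertices and 10 edges.
Enumerating all minimal edge subsets forming cycles...
Total circuits found: 19.

19


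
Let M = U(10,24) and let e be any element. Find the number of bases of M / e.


Contracting e from U(10,24) gives U(9,23).
Bases of U(9,23) = C(23,9) = 23! / (9! * 14!) = 817190.

817190


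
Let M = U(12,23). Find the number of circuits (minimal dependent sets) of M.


In U(12,23), circuits are the (13)-element subsets.
Any set of 13 elements is dependent, and removing any one element gives
an independent set of size 12, so it is a minimal dependent set.
Number of circuits = C(23,13) = 23! / (13! * 10!) = 1144066.

1144066


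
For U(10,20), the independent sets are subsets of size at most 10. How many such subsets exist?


Independent sets of U(10,20) are all subsets of size <= 10.
Count = (20 choose 0) + (20 choose 1) + (20 choose 2) + (20 choose 3) + (20 choose 4) + (20 choose 5) + (20 choose 6) + (20 choose 7) + (20 choose 8) + (20 choose 9) + (20 choose 10)
     = 1 + 20 + 190 + 1140 + 4845 + 15504 + 38760 + 77520 + 125970 + 167960 + 184756
     = 616666.

616666


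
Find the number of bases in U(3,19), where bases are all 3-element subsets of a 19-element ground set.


Bases of U(3,19) are all 3-element subsets of the 19-element ground set.
Number of bases = C(19,3).
(19 choose 3) = 969.

969


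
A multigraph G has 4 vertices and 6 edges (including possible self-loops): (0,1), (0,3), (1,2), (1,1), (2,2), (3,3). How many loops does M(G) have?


In a graphic matroid, a loop is a self-loop edge (u,u) with rank 0.
Examining all 6 edges for self-loops...
Self-loops found: (1,1), (2,2), (3,3)
Number of loops = 3.

3


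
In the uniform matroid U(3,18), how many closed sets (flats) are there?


Flats of U(3,18): every subset of size < 3 is a flat, plus E itself.
Count = (18 choose 0) + (18 choose 1) + (18 choose 2) + 1
     = 1 + 18 + 153 + 1
     = 173.

173


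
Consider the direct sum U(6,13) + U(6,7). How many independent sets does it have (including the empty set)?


For a direct sum, |I(M1+M2)| = |I(M1)| * |I(M2)|.
|I(U(6,13))| = sum C(13,k) for k=0..6 = 4096.
|I(U(6,7))| = sum C(7,k) for k=0..6 = 127.
Total = 4096 * 127 = 520192.

520192


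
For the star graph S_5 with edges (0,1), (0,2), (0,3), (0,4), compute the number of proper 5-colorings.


P(tree, k) = k * (k-1)^(4) for any tree on 5 vertices.
P(5) = 5 * 4^4 = 5 * 256 = 1280.

1280


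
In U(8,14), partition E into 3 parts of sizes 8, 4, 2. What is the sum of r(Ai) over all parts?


r(Ai) = min(|Ai|, 8) for each part.
Sum = min(8,8) + min(4,8) + min(2,8)
    = 8 + 4 + 2
    = 14.

14


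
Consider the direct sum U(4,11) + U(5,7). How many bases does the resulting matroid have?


Bases of a direct sum M1 + M2: |B| = |B(M1)| * |B(M2)|.
|B(U(4,11))| = C(11,4) = 330.
|B(U(5,7))| = C(7,5) = 21.
Total bases = 330 * 21 = 6930.

6930


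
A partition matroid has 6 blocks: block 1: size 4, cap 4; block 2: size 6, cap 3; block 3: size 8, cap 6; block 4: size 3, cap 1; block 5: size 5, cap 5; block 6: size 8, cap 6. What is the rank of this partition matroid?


Rank of a partition matroid = sum of min(|Si|, ci) for each block.
= min(4,4) + min(6,3) + min(8,6) + min(3,1) + min(5,5) + min(8,6)
= 4 + 3 + 6 + 1 + 5 + 6
= 25.

25


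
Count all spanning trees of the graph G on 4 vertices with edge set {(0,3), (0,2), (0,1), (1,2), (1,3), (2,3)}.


By Kirchhoff's matrix tree theorem, the number of spanning trees equals
the determinant of any cofactor of the Laplacian matrix L.
G has 4 vertices and 6 edges.
Computing the (3 x 3) cofactor determinant gives 16.

16


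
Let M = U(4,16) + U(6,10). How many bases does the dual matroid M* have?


(M1+M2)* = M1* + M2*.
M1* = U(12,16), bases: C(16,12) = 1820.
M2* = U(4,10), bases: C(10,4) = 210.
|B(M*)| = 1820 * 210 = 382200.

382200


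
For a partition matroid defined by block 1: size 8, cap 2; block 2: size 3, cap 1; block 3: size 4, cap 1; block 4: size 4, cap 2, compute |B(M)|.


A basis picks exactly ci elements from block i.
Number of bases = product of C(|Si|, ci).
= C(8,2) * C(3,1) * C(4,1) * C(4,2)
= 28 * 3 * 4 * 6
= 2016.

2016


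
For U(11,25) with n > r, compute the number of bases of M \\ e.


Deleting e from U(11,25) gives U(11,24) since n > r.
Bases of U(11,24) = (24 choose 11) = 2496144.

2496144


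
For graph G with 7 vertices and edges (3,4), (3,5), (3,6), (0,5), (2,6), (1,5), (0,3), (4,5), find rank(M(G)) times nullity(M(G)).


r(M) = |V| - c = 7 - 1 = 6.
nullity = |E| - r(M) = 8 - 6 = 2.
Product = 6 * 2 = 12.

12
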